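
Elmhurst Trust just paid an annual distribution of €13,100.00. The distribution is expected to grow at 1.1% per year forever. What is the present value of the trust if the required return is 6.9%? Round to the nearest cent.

€228346.55

D₁ = D₀ × (1 + g) = €13,100.00 × 1.011 = €13,244.1000
Growing perpetuity: P = D₁ / (r − g) = €13,244.1000 / (0.069 − 0.011) = €228,346.55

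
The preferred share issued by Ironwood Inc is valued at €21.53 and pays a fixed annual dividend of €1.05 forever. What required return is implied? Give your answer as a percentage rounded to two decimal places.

P = C/r ⇒ r = C/P = €1.05/€21.53 = 0.048769

4.88%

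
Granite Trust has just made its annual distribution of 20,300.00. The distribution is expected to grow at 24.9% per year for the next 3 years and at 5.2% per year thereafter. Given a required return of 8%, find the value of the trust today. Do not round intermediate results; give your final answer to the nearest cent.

1261720.68

D_1 = 25354.70000
D_2 = 31668.02030
D_3 = 39553.35735
Terminal value at year 3: TV = D_3×(1+g_2)/(r−g_2) = 41610.13194/0.028 = 1486076.14061
P_0 = D_1/(1+r)^1 + D_2/(1+r)^2 + D_3/(1+r)^3 + TV/(1+r)^3
    = 23476.57407 + 27150.22317 + 31398.73031 + 1179695.15303 = 1261720.68058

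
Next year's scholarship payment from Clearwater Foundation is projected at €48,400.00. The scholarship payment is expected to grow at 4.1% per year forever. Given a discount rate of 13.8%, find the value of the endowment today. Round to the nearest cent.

€498969.07

Growing perpetuity: P = D₁ / (r − g) = €48,400.0000 / (0.138 − 0.041) = €498,969.07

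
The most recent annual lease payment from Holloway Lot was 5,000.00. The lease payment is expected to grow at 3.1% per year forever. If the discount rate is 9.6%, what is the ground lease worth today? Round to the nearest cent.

D₁ = D₀ × (1 + g) = 5,000.00 × 1.031 = 5,155.0000
Growing perpetuity: P = D₁ / (r − g) = 5,155.0000 / (0.096 − 0.031) = 79,307.69

79307.69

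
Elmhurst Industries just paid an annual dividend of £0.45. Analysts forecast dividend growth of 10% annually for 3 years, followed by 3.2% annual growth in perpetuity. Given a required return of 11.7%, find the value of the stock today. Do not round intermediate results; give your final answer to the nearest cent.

£6.53

D_1 = 0.49500
D_2 = 0.54450
D_3 = 0.59895
Terminal value at year 3: TV = D_3×(1+g_2)/(r−g_2) = 0.61812/0.085 = 7.27196
P_0 = D_1/(1+r)^1 + D_2/(1+r)^2 + D_3/(1+r)^3 + TV/(1+r)^3
    = 0.44315 + 0.43641 + 0.42977 + 5.21785 = 6.52718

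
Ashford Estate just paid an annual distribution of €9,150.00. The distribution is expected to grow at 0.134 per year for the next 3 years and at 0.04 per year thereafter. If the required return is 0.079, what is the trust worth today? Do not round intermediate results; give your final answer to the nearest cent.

D_1 = 10376.10000
D_2 = 11766.49740
D_3 = 13343.20805
Terminal value at year 3: TV = D_3×(1+g_2)/(r−g_2) = 13876.93637/0.039 = 355818.88138
P_0 = D_1/(1+r)^1 + D_2/(1+r)^2 + D_3/(1+r)^3 + TV/(1+r)^3
    = 9616.40408 + 10106.58223 + 10621.74629 + 283246.56773 = 313591.30033

€313591.30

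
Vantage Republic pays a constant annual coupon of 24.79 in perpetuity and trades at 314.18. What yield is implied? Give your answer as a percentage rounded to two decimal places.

7.89%

P = C/r ⇒ r = C/P = 24.79/314.18 = 0.078904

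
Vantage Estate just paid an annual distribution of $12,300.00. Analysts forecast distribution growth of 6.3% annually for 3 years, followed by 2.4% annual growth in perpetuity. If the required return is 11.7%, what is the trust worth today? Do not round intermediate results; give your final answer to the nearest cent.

$150170.43

D_1 = 13074.90000
D_2 = 13898.61870
D_3 = 14774.23168
Terminal value at year 3: TV = D_3×(1+g_2)/(r−g_2) = 15128.81324/0.093 = 162675.41117
P_0 = D_1/(1+r)^1 + D_2/(1+r)^2 + D_3/(1+r)^3 + TV/(1+r)^3
    = 11705.37153 + 11139.48965 + 10600.96463 + 116724.59984 = 150170.42566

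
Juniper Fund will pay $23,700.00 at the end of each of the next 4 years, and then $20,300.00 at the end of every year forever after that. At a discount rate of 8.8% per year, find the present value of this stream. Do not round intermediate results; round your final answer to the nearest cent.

PV of 4-year annuity: $23,700.00 × [1 − (1+0.088)^−4] / 0.088 = 77119.63823
Perpetuity value at year 4: $20,300.00 / 0.088 = 230681.81818
PV of perpetuity: 230681.81818 / (1+0.088)^4 = 164625.75674
Total PV = 77119.63823 + 164625.75674 = 241745.39497

$241745.39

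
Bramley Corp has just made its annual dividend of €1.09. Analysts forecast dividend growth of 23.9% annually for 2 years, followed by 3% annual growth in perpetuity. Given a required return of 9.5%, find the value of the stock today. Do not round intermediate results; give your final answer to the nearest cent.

D_1 = 1.35051
D_2 = 1.67328
Terminal value at year 2: TV = D_2×(1+g_2)/(r−g_2) = 1.72348/0.065 = 26.51508
P_0 = D_1/(1+r)^1 + D_2/(1+r)^2 + TV/(1+r)^2
    = 1.23334 + 1.39554 + 22.11387 = 24.74275

€24.74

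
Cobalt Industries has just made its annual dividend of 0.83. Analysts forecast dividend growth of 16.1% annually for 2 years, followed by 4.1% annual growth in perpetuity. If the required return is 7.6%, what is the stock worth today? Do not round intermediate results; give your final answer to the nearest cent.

30.60

D_1 = 0.96363
D_2 = 1.11877
Terminal value at year 2: TV = D_2×(1+g_2)/(r−g_2) = 1.16464/0.035 = 33.27555
P_0 = D_1/(1+r)^1 + D_2/(1+r)^2 + TV/(1+r)^2
    = 0.89557 + 0.96631 + 28.74092 = 30.60280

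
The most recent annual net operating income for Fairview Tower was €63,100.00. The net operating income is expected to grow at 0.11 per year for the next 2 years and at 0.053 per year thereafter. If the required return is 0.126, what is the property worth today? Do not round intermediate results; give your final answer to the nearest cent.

D_1 = 70041.00000
D_2 = 77745.51000
Terminal value at year 2: TV = D_2×(1+g_2)/(r−g_2) = 81866.02203/0.073 = 1121452.35658
P_0 = D_1/(1+r)^1 + D_2/(1+r)^2 + TV/(1+r)^2
    = 62203.37478 + 61319.49023 + 884512.64680 = 1008035.51181

€1008035.51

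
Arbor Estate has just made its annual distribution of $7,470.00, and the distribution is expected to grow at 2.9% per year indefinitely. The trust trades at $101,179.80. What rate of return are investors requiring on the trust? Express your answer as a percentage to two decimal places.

10.50%

D₁ = $7,470.00 × 1.029 = $7,686.6300
P = D₁/(r − g) ⇒ r = D₁/P + g = $7,686.6300/$101,179.80 + 0.029 = 0.075970 + 0.029 = 0.104970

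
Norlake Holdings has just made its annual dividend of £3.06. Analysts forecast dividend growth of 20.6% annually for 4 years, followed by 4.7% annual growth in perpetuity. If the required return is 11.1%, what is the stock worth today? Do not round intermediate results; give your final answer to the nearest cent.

D_1 = 3.69036
D_2 = 4.45057
D_3 = 5.36739
D_4 = 6.47308
Terminal value at year 4: TV = D_4×(1+g_2)/(r−g_2) = 6.77731/0.064 = 105.89547
P_0 = D_1/(1+r)^1 + D_2/(1+r)^2 + D_3/(1+r)^3 + D_4/(1+r)^4 + TV/(1+r)^4
    = 3.32166 + 3.60569 + 3.91400 + 4.24868 + 69.50581 = 84.59584

£84.60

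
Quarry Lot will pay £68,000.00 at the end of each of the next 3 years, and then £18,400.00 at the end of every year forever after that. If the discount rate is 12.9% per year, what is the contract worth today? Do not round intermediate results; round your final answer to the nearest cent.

PV of 3-year annuity: £68,000.00 × [1 − (1+0.129)^−3] / 0.129 = 160831.39668
Perpetuity value at year 3: £18,400.00 / 0.129 = 142635.65891
PV of perpetuity: 142635.65891 / (1+0.129)^3 = 99116.57511
Total PV = 160831.39668 + 99116.57511 = 259947.97179

£259947.97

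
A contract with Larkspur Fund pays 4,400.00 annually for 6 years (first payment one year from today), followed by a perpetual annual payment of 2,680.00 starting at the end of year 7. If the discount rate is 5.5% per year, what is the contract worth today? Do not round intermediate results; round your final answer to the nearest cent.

PV of 6-year annuity: 4,400.00 × [1 − (1+0.055)^−6] / 0.055 = 21980.33336
Perpetuity value at year 6: 2,680.00 / 0.055 = 48727.27273
PV of perpetuity: 48727.27273 / (1+0.055)^6 = 35339.25150
Total PV = 21980.33336 + 35339.25150 = 57319.58486

57319.58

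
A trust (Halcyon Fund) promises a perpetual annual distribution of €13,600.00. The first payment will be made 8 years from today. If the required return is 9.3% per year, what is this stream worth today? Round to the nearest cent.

€78472.02

Value at end of year 7: C / r = €13,600.00 / 0.093 = €146,236.5591
Discount to today: PV = €146,236.5591 / (1 + 0.093)^7 = €146,236.5591 / 1.863550 = €78,472.02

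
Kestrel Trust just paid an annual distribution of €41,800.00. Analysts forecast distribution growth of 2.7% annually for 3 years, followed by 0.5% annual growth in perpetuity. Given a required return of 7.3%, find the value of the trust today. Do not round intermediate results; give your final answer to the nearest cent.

D_1 = 42928.60000
D_2 = 44087.67220
D_3 = 45278.03935
Terminal value at year 3: TV = D_3×(1+g_2)/(r−g_2) = 45504.42955/0.068 = 669182.78744
P_0 = D_1/(1+r)^1 + D_2/(1+r)^2 + D_3/(1+r)^3 + TV/(1+r)^3
    = 40008.01491 + 38292.85304 + 36651.22095 + 541683.48603 = 656635.57493

€656635.57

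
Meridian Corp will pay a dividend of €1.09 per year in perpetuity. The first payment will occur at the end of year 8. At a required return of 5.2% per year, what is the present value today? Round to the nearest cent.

Value at end of year 7: C / r = €1.09 / 0.052 = €20.9615
Discount to today: PV = €20.9615 / (1 + 0.052)^7 = €20.9615 / 1.425969 = €14.70

€14.70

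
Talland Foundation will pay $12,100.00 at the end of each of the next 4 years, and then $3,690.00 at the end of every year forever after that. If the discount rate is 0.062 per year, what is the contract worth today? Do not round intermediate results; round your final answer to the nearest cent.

PV of 4-year annuity: $12,100.00 × [1 − (1+0.062)^−4] / 0.062 = 41736.47336
Perpetuity value at year 4: $3,690.00 / 0.062 = 59516.12903
PV of perpetuity: 59516.12903 / (1+0.062)^4 = 46788.22930
Total PV = 41736.47336 + 46788.22930 = 88524.70267

$88524.70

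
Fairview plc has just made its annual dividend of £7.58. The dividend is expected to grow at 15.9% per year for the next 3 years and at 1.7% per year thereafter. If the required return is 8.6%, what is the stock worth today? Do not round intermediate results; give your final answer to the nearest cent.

D_1 = 8.78522
D_2 = 10.18207
D_3 = 11.80102
Terminal value at year 3: TV = D_3×(1+g_2)/(r−g_2) = 12.00164/0.069 = 173.93676
P_0 = D_1/(1+r)^1 + D_2/(1+r)^2 + D_3/(1+r)^3 + TV/(1+r)^3
    = 8.08952 + 8.63329 + 9.21361 + 135.80067 = 161.73709

£161.74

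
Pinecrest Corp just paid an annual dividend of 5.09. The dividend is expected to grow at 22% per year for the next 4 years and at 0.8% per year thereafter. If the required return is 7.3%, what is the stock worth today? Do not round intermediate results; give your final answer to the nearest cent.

D_1 = 6.20980
D_2 = 7.57596
D_3 = 9.24267
D_4 = 11.27605
Terminal value at year 4: TV = D_4×(1+g_2)/(r−g_2) = 11.36626/0.065 = 174.86556
P_0 = D_1/(1+r)^1 + D_2/(1+r)^2 + D_3/(1+r)^3 + D_4/(1+r)^4 + TV/(1+r)^4
    = 5.78733 + 6.58018 + 7.48166 + 8.50664 + 131.91841 = 160.27422

160.27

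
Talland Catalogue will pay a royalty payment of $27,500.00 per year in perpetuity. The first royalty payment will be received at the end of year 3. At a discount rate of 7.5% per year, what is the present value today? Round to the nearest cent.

$317288.62

Value at end of year 2: C / r = $27,500.00 / 0.075 = $366,666.6667
Discount to today: PV = $366,666.6667 / (1 + 0.075)^2 = $366,666.6667 / 1.155625 = $317,288.62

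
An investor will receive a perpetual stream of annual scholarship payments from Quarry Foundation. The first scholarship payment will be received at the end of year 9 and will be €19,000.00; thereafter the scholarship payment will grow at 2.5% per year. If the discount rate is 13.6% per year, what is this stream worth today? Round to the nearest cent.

Value at end of year 8: C₁ / (r − g) = €19,000.00 / (0.136 − 0.025) = €171,171.1712
Discount to today: PV = €171,171.1712 / (1 + 0.136)^8 = €171,171.1712 / 2.773490 = €61,716.88

€61716.88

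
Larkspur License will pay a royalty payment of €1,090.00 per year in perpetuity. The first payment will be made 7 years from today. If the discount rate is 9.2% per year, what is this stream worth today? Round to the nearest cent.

€6987.19

Value at end of year 6: C / r = €1,090.00 / 0.092 = €11,847.8261
Discount to today: PV = €11,847.8261 / (1 + 0.092)^6 = €11,847.8261 / 1.695649 = €6,987.19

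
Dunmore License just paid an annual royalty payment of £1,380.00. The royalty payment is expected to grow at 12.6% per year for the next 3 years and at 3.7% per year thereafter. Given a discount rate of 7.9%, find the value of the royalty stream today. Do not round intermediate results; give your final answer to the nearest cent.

D_1 = 1553.88000
D_2 = 1749.66888
D_3 = 1970.12716
Terminal value at year 3: TV = D_3×(1+g_2)/(r−g_2) = 2043.02186/0.042 = 48643.37771
P_0 = D_1/(1+r)^1 + D_2/(1+r)^2 + D_3/(1+r)^3 + TV/(1+r)^3
    = 1440.11121 + 1502.84080 + 1568.30282 + 38722.14348 = 43233.39832

£43233.40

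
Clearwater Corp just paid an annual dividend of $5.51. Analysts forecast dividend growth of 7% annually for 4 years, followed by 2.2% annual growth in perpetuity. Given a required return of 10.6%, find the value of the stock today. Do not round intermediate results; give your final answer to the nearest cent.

$79.03

D_1 = 5.89570
D_2 = 6.30840
D_3 = 6.74999
D_4 = 7.22249
Terminal value at year 4: TV = D_4×(1+g_2)/(r−g_2) = 7.38138/0.084 = 87.87358
P_0 = D_1/(1+r)^1 + D_2/(1+r)^2 + D_3/(1+r)^3 + D_4/(1+r)^4 + TV/(1+r)^4
    = 5.33065 + 5.15714 + 4.98928 + 4.82688 + 58.72700 = 79.03094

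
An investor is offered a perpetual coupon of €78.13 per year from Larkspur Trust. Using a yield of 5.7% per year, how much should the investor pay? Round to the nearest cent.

€1370.70

Level perpetuity: PV = C / r = €78.13 / 0.057 = €1,370.70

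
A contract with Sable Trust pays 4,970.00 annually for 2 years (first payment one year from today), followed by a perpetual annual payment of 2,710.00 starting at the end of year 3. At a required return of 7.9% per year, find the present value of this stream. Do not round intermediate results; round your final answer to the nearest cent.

38339.51

PV of 2-year annuity: 4,970.00 × [1 − (1+0.079)^−2] / 0.079 = 8874.99238
Perpetuity value at year 2: 2,710.00 / 0.079 = 34303.79747
PV of perpetuity: 34303.79747 / (1+0.079)^2 = 29464.51591
Total PV = 8874.99238 + 29464.51591 = 38339.50829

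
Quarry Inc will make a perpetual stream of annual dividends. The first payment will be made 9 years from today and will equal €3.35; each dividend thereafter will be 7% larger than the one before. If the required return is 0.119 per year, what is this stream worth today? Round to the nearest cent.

€27.81

Value at end of year 8: C₁ / (r − g) = €3.35 / (0.119 − 0.07) = €68.3673
Discount to today: PV = €68.3673 / (1 + 0.119)^8 = €68.3673 / 2.458333 = €27.81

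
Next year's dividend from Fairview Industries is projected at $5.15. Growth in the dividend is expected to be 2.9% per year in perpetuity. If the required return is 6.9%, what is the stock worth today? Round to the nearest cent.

$128.75

Growing perpetuity: P = D₁ / (r − g) = $5.1500 / (0.069 − 0.029) = $128.75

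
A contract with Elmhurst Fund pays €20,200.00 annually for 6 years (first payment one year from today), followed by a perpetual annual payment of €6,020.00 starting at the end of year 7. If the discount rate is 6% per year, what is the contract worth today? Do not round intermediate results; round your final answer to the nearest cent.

PV of 6-year annuity: €20,200.00 × [1 − (1+0.06)^−6] / 0.06 = 99329.95139
Perpetuity value at year 6: €6,020.00 / 0.06 = 100333.33333
PV of perpetuity: 100333.33333 / (1+0.06)^6 = 70731.04089
Total PV = 99329.95139 + 70731.04089 = 170060.99228

€170060.99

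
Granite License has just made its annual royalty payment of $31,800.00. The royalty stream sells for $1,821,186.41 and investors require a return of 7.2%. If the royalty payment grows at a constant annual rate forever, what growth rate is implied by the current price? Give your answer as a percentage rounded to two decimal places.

5.36%

P = D₀(1+g)/(r−g) ⇒ P(r−g) = D₀(1+g) ⇒ g(P+D₀) = P·r − D₀
g = (P·r − D₀)/(P + D₀) = ($1,821,186.41×0.072 − $31,800.00) / ($1,821,186.41 + $31,800.00) = 0.053603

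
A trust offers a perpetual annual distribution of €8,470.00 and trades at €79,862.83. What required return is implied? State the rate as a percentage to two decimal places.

P = C/r ⇒ r = C/P = €8,470.00/€79,862.83 = 0.106057

10.61%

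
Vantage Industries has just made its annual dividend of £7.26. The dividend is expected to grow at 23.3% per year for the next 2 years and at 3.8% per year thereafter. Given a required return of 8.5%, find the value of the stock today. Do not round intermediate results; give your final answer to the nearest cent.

£224.69

D_1 = 8.95158
D_2 = 11.03730
Terminal value at year 2: TV = D_2×(1+g_2)/(r−g_2) = 11.45672/0.047 = 243.75990
P_0 = D_1/(1+r)^1 + D_2/(1+r)^2 + TV/(1+r)^2
    = 8.25030 + 9.37569 + 207.06314 = 224.68913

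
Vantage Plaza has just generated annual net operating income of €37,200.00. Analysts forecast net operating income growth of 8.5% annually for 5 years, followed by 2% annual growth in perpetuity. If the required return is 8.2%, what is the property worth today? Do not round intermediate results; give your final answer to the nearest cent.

€808084.33

D_1 = 40362.00000
D_2 = 43792.77000
D_3 = 47515.15545
D_4 = 51553.94366
D_5 = 55936.02887
Terminal value at year 5: TV = D_5×(1+g_2)/(r−g_2) = 57054.74945/0.062 = 920237.89439
P_0 = D_1/(1+r)^1 + D_2/(1+r)^2 + D_3/(1+r)^3 + D_4/(1+r)^4 + D_5/(1+r)^5 + TV/(1+r)^5
    = 37303.14233 + 37406.57063 + 37510.28571 + 37614.28835 + 37718.57935 + 620531.46679 = 808084.33317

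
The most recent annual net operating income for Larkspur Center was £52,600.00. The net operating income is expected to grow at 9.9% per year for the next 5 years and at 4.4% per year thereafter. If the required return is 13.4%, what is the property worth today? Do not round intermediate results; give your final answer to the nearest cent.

D_1 = 57807.40000
D_2 = 63530.33260
D_3 = 69819.83553
D_4 = 76731.99924
D_5 = 84328.46717
Terminal value at year 5: TV = D_5×(1+g_2)/(r−g_2) = 88038.91973/0.09 = 978210.21917
P_0 = D_1/(1+r)^1 + D_2/(1+r)^2 + D_3/(1+r)^3 + D_4/(1+r)^4 + D_5/(1+r)^5 + TV/(1+r)^5
    = 50976.54321 + 49403.19311 + 47878.40320 + 46400.67471 + 44968.55512 + 521635.23935 = 761262.60869

£761262.61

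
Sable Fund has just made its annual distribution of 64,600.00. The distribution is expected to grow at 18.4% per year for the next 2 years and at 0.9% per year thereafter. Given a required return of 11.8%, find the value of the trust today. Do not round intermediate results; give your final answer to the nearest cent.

811548.43

D_1 = 76486.40000
D_2 = 90559.89760
Terminal value at year 2: TV = D_2×(1+g_2)/(r−g_2) = 91374.93668/0.109 = 838302.17136
P_0 = D_1/(1+r)^1 + D_2/(1+r)^2 + TV/(1+r)^2
    = 68413.59571 + 72452.32318 + 670682.51459 = 811548.43347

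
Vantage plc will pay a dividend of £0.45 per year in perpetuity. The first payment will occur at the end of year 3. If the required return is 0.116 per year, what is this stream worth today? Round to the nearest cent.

£3.11

Value at end of year 2: C / r = £0.45 / 0.116 = £3.8793
Discount to today: PV = £3.8793 / (1 + 0.116)^2 = £3.8793 / 1.245456 = £3.11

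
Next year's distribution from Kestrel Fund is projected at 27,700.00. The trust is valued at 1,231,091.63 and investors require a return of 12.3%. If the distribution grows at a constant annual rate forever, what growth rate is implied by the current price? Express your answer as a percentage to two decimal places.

P = D₁/(r−g) ⇒ g = r − D₁/P = 0.123 − 27,700.00/1,231,091.63 = 0.100500

10.05%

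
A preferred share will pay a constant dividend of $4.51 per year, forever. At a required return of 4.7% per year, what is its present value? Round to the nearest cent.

Level perpetuity: PV = C / r = $4.51 / 0.047 = $95.96

$95.96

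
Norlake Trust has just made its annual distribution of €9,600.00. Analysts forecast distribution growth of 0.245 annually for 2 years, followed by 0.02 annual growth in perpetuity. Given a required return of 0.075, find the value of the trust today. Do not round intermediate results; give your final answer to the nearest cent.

D_1 = 11952.00000
D_2 = 14880.24000
Terminal value at year 2: TV = D_2×(1+g_2)/(r−g_2) = 15177.84480/0.055 = 275960.81455
P_0 = D_1/(1+r)^1 + D_2/(1+r)^2 + TV/(1+r)^2
    = 11118.13953 + 12876.35695 + 238797.89252 = 262792.38901

€262792.39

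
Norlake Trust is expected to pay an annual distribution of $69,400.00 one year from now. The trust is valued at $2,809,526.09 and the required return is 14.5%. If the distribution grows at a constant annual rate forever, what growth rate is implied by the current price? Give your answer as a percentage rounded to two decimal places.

12.03%

P = D₁/(r−g) ⇒ g = r − D₁/P = 0.145 − $69,400.00/$2,809,526.09 = 0.120298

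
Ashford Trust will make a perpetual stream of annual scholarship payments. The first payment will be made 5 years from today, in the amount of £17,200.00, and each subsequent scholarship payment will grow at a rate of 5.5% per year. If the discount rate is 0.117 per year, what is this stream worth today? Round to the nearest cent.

Value at end of year 4: C₁ / (r − g) = £17,200.00 / (0.117 − 0.055) = £277,419.3548
Discount to today: PV = £277,419.3548 / (1 + 0.117)^4 = £277,419.3548 / 1.556728 = £178,206.72

£178206.72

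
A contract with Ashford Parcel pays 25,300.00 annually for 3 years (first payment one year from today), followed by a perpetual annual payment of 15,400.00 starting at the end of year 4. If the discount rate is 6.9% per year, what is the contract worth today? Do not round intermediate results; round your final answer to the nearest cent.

249216.68

PV of 3-year annuity: 25,300.00 × [1 − (1+0.069)^−3] / 0.069 = 66516.68939
Perpetuity value at year 3: 15,400.00 / 0.069 = 223188.40580
PV of perpetuity: 223188.40580 / (1+0.069)^3 = 182699.98617
Total PV = 66516.68939 + 182699.98617 = 249216.67556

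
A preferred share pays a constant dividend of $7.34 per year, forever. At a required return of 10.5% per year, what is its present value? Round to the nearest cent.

Level perpetuity: PV = C / r = $7.34 / 0.105 = $69.90

$69.90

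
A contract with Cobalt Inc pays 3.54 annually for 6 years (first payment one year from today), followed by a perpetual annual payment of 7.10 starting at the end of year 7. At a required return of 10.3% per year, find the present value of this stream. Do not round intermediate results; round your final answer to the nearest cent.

53.56

PV of 6-year annuity: 3.54 × [1 − (1+0.103)^−6] / 0.103 = 15.28302
Perpetuity value at year 6: 7.10 / 0.103 = 68.93204
PV of perpetuity: 68.93204 / (1+0.103)^6 = 38.27966
Total PV = 15.28302 + 38.27966 = 53.56268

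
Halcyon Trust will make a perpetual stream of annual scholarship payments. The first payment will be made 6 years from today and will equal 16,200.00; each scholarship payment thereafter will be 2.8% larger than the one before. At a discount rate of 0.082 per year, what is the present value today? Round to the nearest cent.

202294.91

Value at end of year 5: C₁ / (r − g) = 16,200.00 / (0.082 − 0.028) = 300,000.0000
Discount to today: PV = 300,000.0000 / (1 + 0.082)^5 = 300,000.0000 / 1.482983 = 202,294.91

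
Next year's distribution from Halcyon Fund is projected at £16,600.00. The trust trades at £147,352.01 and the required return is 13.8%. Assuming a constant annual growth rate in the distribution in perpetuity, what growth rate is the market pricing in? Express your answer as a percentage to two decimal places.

P = D₁/(r−g) ⇒ g = r − D₁/P = 0.138 − £16,600.00/£147,352.01 = 0.025345

2.53%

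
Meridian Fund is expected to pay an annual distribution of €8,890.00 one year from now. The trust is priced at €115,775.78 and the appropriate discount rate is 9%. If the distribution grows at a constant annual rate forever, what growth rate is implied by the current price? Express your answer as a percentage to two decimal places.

1.32%

P = D₁/(r−g) ⇒ g = r − D₁/P = 0.09 − €8,890.00/€115,775.78 = 0.013214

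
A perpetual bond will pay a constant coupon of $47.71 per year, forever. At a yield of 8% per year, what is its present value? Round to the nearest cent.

$596.38

Level perpetuity: PV = C / r = $47.71 / 0.08 = $596.38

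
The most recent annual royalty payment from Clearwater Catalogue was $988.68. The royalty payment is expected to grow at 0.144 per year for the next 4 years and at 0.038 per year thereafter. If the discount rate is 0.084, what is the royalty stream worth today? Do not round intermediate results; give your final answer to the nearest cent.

$32207.75

D_1 = 1131.04992
D_2 = 1293.92111
D_3 = 1480.24575
D_4 = 1693.40114
Terminal value at year 4: TV = D_4×(1+g_2)/(r−g_2) = 1757.75038/0.046 = 38211.96476
P_0 = D_1/(1+r)^1 + D_2/(1+r)^2 + D_3/(1+r)^3 + D_4/(1+r)^4 + TV/(1+r)^4
    = 1043.40399 + 1101.15697 + 1162.10662 + 1226.42987 + 27674.65654 = 32207.75399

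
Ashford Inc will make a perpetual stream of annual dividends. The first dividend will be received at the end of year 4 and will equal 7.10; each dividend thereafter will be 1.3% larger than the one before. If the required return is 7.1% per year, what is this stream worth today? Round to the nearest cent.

Value at end of year 3: C₁ / (r − g) = 7.10 / (0.071 − 0.013) = 122.4138
Discount to today: PV = 122.4138 / (1 + 0.071)^3 = 122.4138 / 1.228481 = 99.65

99.65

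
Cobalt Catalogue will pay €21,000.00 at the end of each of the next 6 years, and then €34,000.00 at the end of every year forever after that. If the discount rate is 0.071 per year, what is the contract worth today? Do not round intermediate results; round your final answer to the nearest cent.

€417099.06

PV of 6-year annuity: €21,000.00 × [1 − (1+0.071)^−6] / 0.071 = 99789.06676
Perpetuity value at year 6: €34,000.00 / 0.071 = 478873.23944
PV of perpetuity: 478873.23944 / (1+0.071)^6 = 317309.98850
Total PV = 99789.06676 + 317309.98850 = 417099.05525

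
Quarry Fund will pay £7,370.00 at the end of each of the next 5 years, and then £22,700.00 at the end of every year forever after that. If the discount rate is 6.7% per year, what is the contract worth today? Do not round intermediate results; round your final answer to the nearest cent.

£275441.80

PV of 5-year annuity: £7,370.00 × [1 − (1+0.067)^−5] / 0.067 = 30462.74691
Perpetuity value at year 5: £22,700.00 / 0.067 = 338805.97015
PV of perpetuity: 338805.97015 / (1+0.067)^5 = 244979.05632
Total PV = 30462.74691 + 244979.05632 = 275441.80323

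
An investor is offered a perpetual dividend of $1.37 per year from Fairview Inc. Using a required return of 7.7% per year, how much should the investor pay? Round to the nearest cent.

$17.79

Level perpetuity: PV = C / r = $1.37 / 0.077 = $17.79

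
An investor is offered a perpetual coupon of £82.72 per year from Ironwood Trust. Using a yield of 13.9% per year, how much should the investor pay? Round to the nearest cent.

Level perpetuity: PV = C / r = £82.72 / 0.139 = £595.11

£595.11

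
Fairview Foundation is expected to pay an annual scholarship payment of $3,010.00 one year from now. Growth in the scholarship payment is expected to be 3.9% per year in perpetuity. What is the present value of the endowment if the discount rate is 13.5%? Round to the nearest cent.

$31354.17

Growing perpetuity: P = D₁ / (r − g) = $3,010.0000 / (0.135 − 0.039) = $31,354.17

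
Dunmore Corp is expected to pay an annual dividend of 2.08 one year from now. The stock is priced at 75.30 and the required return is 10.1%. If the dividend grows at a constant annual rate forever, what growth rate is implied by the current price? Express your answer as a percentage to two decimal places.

P = D₁/(r−g) ⇒ g = r − D₁/P = 0.101 − 2.08/75.30 = 0.073377

7.34%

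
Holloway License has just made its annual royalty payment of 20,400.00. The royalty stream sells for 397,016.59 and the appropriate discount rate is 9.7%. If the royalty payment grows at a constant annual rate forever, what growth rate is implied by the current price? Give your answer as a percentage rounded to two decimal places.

P = D₀(1+g)/(r−g) ⇒ P(r−g) = D₀(1+g) ⇒ g(P+D₀) = P·r − D₀
g = (P·r − D₀)/(P + D₀) = (397,016.59×0.097 − 20,400.00) / (397,016.59 + 20,400.00) = 0.043387

4.34%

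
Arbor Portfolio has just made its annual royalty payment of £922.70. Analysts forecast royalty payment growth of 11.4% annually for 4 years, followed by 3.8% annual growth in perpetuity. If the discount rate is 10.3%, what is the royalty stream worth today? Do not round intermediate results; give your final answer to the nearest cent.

D_1 = 1027.88780
D_2 = 1145.06701
D_3 = 1275.60465
D_4 = 1421.02358
Terminal value at year 4: TV = D_4×(1+g_2)/(r−g_2) = 1475.02247/0.065 = 22692.65345
P_0 = D_1/(1+r)^1 + D_2/(1+r)^2 + D_3/(1+r)^3 + D_4/(1+r)^4 + TV/(1+r)^4
    = 931.90190 + 941.19558 + 950.58193 + 960.06190 + 15331.45000 = 19115.19131

£19115.19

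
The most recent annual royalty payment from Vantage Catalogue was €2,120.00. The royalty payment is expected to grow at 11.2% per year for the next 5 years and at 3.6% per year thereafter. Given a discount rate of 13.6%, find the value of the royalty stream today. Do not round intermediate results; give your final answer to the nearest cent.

€29685.92

D_1 = 2357.44000
D_2 = 2621.47328
D_3 = 2915.07829
D_4 = 3241.56706
D_5 = 3604.62257
Terminal value at year 5: TV = D_5×(1+g_2)/(r−g_2) = 3734.38898/0.1 = 37343.88978
P_0 = D_1/(1+r)^1 + D_2/(1+r)^2 + D_3/(1+r)^3 + D_4/(1+r)^4 + D_5/(1+r)^5 + TV/(1+r)^5
    = 2075.21127 + 2031.36878 + 1988.45253 + 1946.44297 + 1905.32094 + 19739.12493 = 29685.92142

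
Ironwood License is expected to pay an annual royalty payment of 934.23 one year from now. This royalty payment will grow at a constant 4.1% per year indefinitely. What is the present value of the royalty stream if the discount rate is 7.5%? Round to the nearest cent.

Growing perpetuity: P = D₁ / (r − g) = 934.2300 / (0.075 − 0.041) = 27,477.35

27477.35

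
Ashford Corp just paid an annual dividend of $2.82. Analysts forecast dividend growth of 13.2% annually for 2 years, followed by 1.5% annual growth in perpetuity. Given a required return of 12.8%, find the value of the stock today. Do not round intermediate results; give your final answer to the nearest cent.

D_1 = 3.19224
D_2 = 3.61362
Terminal value at year 2: TV = D_2×(1+g_2)/(r−g_2) = 3.66782/0.113 = 32.45858
P_0 = D_1/(1+r)^1 + D_2/(1+r)^2 + TV/(1+r)^2
    = 2.83000 + 2.84004 + 25.51005 = 31.18009

$31.18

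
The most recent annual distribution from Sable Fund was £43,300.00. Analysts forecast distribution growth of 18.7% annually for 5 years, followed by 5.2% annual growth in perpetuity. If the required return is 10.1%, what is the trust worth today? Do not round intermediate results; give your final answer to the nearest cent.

£1626854.40

D_1 = 51397.10000
D_2 = 61008.35770
D_3 = 72416.92059
D_4 = 85958.88474
D_5 = 102033.19619
Terminal value at year 5: TV = D_5×(1+g_2)/(r−g_2) = 107338.92239/0.049 = 2190590.25282
P_0 = D_1/(1+r)^1 + D_2/(1+r)^2 + D_3/(1+r)^3 + D_4/(1+r)^4 + D_5/(1+r)^5 + TV/(1+r)^5
    = 46682.19800 + 50328.58222 + 54259.78846 + 58498.06440 + 63067.39550 + 1354018.36870 = 1626854.39730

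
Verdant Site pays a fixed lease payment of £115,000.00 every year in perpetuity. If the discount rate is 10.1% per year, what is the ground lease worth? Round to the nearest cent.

£1138613.86

Level perpetuity: PV = C / r = £115,000.00 / 0.101 = £1,138,613.86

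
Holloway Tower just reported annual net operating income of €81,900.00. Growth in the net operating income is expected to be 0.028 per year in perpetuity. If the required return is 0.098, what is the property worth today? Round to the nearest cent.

D₁ = D₀ × (1 + g) = €81,900.00 × 1.028 = €84,193.2000
Growing perpetuity: P = D₁ / (r − g) = €84,193.2000 / (0.098 − 0.028) = €1,202,760.00

€1202760.00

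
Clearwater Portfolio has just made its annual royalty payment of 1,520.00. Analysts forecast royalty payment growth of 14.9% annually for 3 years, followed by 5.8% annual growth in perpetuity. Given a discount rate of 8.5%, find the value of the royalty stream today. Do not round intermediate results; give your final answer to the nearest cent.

D_1 = 1746.48000
D_2 = 2006.70552
D_3 = 2305.70464
Terminal value at year 3: TV = D_3×(1+g_2)/(r−g_2) = 2439.43551/0.027 = 90349.46340
P_0 = D_1/(1+r)^1 + D_2/(1+r)^2 + D_3/(1+r)^3 + TV/(1+r)^3
    = 1609.65899 + 1704.60661 + 1805.15484 + 70735.32658 = 75854.74702

75854.75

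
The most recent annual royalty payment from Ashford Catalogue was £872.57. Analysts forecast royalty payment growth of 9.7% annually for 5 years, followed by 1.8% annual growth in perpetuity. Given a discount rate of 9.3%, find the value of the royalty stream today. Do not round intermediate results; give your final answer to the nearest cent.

£16472.98

D_1 = 957.20929
D_2 = 1050.05859
D_3 = 1151.91427
D_4 = 1263.64996
D_5 = 1386.22401
Terminal value at year 5: TV = D_5×(1+g_2)/(r−g_2) = 1411.17604/0.075 = 18815.68050
P_0 = D_1/(1+r)^1 + D_2/(1+r)^2 + D_3/(1+r)^3 + D_4/(1+r)^4 + D_5/(1+r)^5 + TV/(1+r)^5
    = 875.76330 + 878.96829 + 882.18501 + 885.41350 + 888.65381 + 12061.99433 = 16472.97825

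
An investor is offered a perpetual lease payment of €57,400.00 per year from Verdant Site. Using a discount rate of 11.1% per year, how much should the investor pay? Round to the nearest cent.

€517117.12

Level perpetuity: PV = C / r = €57,400.00 / 0.111 = €517,117.12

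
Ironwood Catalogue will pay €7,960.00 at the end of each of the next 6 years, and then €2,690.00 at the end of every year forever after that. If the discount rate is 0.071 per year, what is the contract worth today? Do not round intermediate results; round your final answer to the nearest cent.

PV of 6-year annuity: €7,960.00 × [1 − (1+0.071)^−6] / 0.071 = 37824.80816
Perpetuity value at year 6: €2,690.00 / 0.071 = 37887.32394
PV of perpetuity: 37887.32394 / (1+0.071)^6 = 25104.81968
Total PV = 37824.80816 + 25104.81968 = 62929.62784

€62929.63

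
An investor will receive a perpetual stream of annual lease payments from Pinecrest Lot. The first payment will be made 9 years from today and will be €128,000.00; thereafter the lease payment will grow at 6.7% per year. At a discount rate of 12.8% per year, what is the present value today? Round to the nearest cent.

€800584.79

Value at end of year 8: C₁ / (r − g) = €128,000.00 / (0.128 − 0.067) = €2,098,360.6557
Discount to today: PV = €2,098,360.6557 / (1 + 0.128)^8 = €2,098,360.6557 / 2.621035 = €800,584.79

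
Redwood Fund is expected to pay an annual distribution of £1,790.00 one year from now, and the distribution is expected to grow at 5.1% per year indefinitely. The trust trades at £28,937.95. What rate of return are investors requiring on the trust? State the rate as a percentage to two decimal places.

11.29%

P = D₁/(r − g) ⇒ r = D₁/P + g = £1,790.0000/£28,937.95 + 0.051 = 0.061856 + 0.051 = 0.112856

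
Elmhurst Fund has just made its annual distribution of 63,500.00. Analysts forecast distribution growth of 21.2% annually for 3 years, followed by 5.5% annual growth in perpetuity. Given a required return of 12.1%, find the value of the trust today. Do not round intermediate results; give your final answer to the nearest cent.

D_1 = 76962.00000
D_2 = 93277.94400
D_3 = 113052.86813
Terminal value at year 3: TV = D_3×(1+g_2)/(r−g_2) = 119270.77588/0.066 = 1807132.96780
P_0 = D_1/(1+r)^1 + D_2/(1+r)^2 + D_3/(1+r)^3 + TV/(1+r)^3
    = 68654.77252 + 74227.99670 + 80253.64139 + 1282842.29799 = 1505978.70861

1505978.71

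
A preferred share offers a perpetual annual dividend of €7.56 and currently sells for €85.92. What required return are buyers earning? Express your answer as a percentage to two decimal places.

P = C/r ⇒ r = C/P = €7.56/€85.92 = 0.087989

8.80%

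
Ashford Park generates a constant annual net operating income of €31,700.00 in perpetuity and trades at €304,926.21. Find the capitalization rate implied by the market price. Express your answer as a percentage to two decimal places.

10.40%

P = C/r ⇒ r = C/P = €31,700.00/€304,926.21 = 0.103960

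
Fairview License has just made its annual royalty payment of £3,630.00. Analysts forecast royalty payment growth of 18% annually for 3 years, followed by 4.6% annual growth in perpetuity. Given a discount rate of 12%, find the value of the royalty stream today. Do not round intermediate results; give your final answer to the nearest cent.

£72105.55

D_1 = 4283.40000
D_2 = 5054.41200
D_3 = 5964.20616
Terminal value at year 3: TV = D_3×(1+g_2)/(r−g_2) = 6238.55964/0.074 = 84304.86005
P_0 = D_1/(1+r)^1 + D_2/(1+r)^2 + D_3/(1+r)^3 + TV/(1+r)^3
    = 3824.46429 + 4029.34630 + 4245.20414 + 60006.53417 = 72105.54890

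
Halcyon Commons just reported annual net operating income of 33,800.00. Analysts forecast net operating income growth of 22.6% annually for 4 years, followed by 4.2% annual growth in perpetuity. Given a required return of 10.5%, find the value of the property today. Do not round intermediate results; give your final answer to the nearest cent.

1023634.22

D_1 = 41438.80000
D_2 = 50803.96880
D_3 = 62285.66575
D_4 = 76362.22621
Terminal value at year 4: TV = D_4×(1+g_2)/(r−g_2) = 79569.43971/0.063 = 1263006.97950
P_0 = D_1/(1+r)^1 + D_2/(1+r)^2 + D_3/(1+r)^3 + D_4/(1+r)^4 + TV/(1+r)^4
    = 37501.17647 + 41607.64014 + 46163.77087 + 51218.80822 + 847142.82804 = 1023634.22374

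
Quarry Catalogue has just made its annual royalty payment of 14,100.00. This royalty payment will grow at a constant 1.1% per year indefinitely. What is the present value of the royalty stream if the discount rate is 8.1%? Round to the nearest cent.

203644.29

D₁ = D₀ × (1 + g) = 14,100.00 × 1.011 = 14,255.1000
Growing perpetuity: P = D₁ / (r − g) = 14,255.1000 / (0.081 − 0.011) = 203,644.29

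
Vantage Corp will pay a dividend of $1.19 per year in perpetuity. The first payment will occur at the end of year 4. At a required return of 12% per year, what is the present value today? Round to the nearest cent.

Value at end of year 3: C / r = $1.19 / 0.12 = $9.9167
Discount to today: PV = $9.9167 / (1 + 0.12)^3 = $9.9167 / 1.404928 = $7.06

$7.06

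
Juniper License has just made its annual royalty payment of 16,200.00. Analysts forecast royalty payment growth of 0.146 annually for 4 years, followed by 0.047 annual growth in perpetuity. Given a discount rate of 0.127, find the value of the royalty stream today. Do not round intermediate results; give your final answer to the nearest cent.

294258.26

D_1 = 18565.20000
D_2 = 21275.71920
D_3 = 24381.97420
D_4 = 27941.74244
Terminal value at year 4: TV = D_4×(1+g_2)/(r−g_2) = 29255.00433/0.08 = 365687.55414
P_0 = D_1/(1+r)^1 + D_2/(1+r)^2 + D_3/(1+r)^3 + D_4/(1+r)^4 + TV/(1+r)^4
    = 16473.11446 + 16750.83334 + 17033.23426 + 17320.39615 + 226680.68459 = 294258.26280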